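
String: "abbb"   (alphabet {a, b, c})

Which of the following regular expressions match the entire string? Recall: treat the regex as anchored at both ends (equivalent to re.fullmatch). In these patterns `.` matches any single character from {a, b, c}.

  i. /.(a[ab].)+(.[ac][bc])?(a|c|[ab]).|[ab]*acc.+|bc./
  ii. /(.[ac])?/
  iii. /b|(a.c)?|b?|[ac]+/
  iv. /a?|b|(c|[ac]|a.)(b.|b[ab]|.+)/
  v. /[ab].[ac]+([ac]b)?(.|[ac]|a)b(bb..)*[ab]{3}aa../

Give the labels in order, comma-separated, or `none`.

iv

i → no match
ii → no match
iii → no match
iv → match
v → no match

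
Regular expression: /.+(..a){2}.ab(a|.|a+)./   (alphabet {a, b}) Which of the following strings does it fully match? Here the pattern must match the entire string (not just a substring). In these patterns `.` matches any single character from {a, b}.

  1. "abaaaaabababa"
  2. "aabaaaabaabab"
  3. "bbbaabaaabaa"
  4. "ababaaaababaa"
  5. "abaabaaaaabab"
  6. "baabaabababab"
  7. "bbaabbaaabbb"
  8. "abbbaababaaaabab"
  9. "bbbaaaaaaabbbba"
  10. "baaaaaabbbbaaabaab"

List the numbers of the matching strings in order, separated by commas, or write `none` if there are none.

3, 4, 6, 7, 8

1 → no match
2 → no match
3 → match
4 → match
5 → no match
6 → match
7 → match
8 → match
9 → no match
10 → no match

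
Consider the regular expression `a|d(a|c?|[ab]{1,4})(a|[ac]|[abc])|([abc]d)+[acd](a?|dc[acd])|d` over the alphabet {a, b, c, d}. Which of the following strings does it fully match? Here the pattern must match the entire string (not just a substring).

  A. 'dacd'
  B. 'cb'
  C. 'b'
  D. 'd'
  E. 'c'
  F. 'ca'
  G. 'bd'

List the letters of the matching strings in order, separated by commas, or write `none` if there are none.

A → no match
B → no match
C → no match
D → match
E → no match
F → no match
G → no match

D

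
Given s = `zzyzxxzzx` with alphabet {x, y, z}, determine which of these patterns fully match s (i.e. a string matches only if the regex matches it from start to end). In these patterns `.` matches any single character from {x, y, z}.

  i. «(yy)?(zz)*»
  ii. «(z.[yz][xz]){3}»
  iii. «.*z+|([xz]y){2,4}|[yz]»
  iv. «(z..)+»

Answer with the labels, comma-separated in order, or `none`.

i → no match
ii → no match
iii → no match
iv → match

iv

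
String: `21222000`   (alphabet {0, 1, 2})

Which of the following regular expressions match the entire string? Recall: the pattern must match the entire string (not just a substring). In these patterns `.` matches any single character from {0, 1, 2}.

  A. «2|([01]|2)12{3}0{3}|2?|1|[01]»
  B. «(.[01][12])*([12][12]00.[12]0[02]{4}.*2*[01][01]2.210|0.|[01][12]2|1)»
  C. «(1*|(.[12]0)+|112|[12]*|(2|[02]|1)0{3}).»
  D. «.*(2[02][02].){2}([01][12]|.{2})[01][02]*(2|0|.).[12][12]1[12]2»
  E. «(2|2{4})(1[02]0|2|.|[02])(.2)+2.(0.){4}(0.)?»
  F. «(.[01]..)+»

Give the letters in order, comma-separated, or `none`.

A → match
B → no match
C → no match
D → no match — must end with `2`
E → no match
F → match

A, F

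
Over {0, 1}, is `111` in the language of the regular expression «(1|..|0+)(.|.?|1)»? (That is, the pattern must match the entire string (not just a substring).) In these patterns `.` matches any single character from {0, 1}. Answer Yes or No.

Yes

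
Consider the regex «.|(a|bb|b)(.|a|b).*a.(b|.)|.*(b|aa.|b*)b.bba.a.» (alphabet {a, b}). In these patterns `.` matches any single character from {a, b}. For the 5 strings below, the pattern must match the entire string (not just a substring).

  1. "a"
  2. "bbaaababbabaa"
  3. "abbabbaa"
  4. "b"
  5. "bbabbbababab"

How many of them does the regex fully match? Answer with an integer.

1. "a" → match
2 → match
3. "abbabbaa" → no match
4. "b" → match
5. "bbabbbababab" → no match
Total matched: 3

3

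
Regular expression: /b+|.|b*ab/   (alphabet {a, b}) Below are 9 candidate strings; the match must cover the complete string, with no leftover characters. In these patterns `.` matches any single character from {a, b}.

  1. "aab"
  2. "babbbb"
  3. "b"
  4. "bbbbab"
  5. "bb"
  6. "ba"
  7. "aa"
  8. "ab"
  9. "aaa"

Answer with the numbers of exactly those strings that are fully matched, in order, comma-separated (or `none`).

1 → no match
2 → no match
3 → match
4 → match
5 → match
6 → no match
7 → no match
8 → match
9 → no match

3, 4, 5, 8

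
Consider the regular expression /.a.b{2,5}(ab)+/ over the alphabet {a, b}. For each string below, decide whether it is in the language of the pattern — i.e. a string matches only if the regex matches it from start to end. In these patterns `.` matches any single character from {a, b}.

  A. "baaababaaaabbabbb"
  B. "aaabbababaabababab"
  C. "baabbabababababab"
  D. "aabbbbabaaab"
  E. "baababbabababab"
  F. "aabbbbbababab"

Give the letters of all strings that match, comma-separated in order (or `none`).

A → no match — must end with "ab"
B → no match
C → match
D → no match
E → no match
F → match

C, F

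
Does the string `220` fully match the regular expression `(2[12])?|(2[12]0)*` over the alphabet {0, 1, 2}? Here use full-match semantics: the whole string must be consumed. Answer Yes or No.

Yes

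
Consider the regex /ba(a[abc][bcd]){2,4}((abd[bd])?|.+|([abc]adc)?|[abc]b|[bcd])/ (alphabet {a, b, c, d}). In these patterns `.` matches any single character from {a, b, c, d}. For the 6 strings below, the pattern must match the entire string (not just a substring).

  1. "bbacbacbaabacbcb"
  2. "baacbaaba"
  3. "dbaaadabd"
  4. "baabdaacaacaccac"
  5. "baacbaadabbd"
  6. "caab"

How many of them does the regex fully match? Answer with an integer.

3

1 → no match — must start with "baa"
2 → match
3 → no match — must start with "baa"
4 → match
5 → match
6 → no match — must start with "baa"
Total matched: 3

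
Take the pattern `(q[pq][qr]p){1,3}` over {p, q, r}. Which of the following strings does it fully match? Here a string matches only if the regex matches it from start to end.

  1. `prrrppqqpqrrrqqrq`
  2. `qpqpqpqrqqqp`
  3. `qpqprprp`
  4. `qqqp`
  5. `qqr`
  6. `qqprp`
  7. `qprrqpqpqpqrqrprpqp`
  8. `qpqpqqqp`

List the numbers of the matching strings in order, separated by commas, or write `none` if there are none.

4, 8

1 → no match — must start with `q`
2 → no match
3 → no match
4 → match
5 → no match — must end with `p`
6 → no match
7 → no match
8 → match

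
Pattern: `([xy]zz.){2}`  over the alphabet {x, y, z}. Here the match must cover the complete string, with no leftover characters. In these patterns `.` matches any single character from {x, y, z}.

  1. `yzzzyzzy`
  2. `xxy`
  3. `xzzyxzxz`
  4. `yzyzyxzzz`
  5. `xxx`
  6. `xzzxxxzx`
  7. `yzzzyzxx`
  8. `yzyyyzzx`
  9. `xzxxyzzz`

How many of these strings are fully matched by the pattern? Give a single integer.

1 → match
2 → no match
3 → no match
4 → no match
5 → no match
6 → no match
7 → no match
8 → no match
9 → no match
Total matched: 1

1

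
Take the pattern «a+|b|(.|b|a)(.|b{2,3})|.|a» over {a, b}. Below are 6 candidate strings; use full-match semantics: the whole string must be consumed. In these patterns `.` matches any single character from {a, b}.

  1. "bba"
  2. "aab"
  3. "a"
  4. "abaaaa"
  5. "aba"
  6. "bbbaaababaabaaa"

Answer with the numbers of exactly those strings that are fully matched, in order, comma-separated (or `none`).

3

1. "bba" → no match
2. "aab" → no match
3. "a" → match
4. "abaaaa" → no match
5. "aba" → no match
6 → no match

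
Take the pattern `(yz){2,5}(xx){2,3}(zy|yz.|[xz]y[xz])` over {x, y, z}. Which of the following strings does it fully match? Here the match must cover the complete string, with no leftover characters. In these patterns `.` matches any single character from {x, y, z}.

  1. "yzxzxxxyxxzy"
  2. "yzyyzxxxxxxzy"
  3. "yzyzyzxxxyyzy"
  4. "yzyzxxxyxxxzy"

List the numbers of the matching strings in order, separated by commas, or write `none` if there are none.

1 → no match
2 → no match
3 → no match
4 → no match

none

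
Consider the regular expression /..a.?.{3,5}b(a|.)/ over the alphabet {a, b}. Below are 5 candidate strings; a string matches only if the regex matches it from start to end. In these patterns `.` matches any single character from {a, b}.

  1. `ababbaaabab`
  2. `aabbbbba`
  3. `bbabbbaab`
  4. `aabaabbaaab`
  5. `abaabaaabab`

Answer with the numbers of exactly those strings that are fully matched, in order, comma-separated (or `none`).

1 → no match
2 → no match
3 → no match
4 → no match
5 → no match

none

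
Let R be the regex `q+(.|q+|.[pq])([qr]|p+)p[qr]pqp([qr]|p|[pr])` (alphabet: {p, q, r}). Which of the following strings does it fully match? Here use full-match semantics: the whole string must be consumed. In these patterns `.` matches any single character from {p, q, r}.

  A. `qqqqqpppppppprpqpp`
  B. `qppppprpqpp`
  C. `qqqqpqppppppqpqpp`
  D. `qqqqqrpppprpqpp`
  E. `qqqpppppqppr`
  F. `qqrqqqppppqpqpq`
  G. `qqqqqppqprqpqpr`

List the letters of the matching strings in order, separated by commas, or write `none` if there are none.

A → match
B → match
C → match
D → match
E → no match
F → no match
G → no match

A, B, C, D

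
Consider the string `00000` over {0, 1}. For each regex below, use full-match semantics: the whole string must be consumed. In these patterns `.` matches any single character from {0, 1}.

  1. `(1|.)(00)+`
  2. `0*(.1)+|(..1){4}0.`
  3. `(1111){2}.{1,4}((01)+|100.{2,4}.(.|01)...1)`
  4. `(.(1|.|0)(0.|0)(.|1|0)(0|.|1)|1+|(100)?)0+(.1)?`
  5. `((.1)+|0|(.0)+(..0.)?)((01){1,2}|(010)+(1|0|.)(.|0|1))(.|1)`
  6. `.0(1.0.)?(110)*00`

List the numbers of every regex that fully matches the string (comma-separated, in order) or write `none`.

1 → match
2 → no match
3 → no match — must start with `1111`
4 → match
5 → no match
6 → no match

1, 4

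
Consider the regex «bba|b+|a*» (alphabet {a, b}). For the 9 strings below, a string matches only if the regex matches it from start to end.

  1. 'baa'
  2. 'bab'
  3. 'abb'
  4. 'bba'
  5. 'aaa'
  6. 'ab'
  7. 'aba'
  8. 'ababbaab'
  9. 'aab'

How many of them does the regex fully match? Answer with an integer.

2

1 → no match
2 → no match
3 → no match
4 → match
5 → match
6 → no match
7 → no match
8 → no match
9 → no match
Total matched: 2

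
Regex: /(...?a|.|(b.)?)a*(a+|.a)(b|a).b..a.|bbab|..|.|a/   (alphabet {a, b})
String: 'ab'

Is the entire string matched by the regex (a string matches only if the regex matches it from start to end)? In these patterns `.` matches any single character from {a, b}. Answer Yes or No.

Yes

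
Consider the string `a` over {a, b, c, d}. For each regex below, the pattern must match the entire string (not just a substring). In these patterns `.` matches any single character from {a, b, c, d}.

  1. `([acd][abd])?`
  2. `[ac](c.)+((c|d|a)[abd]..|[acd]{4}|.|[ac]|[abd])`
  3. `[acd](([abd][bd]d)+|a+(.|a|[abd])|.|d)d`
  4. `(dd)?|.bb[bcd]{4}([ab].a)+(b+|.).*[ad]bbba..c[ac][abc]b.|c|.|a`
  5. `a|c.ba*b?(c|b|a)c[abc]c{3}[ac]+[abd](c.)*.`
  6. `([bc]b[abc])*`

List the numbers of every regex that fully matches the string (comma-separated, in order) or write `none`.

4, 5

1 → no match
2 → no match
3 → no match — must end with `d`
4 → match
5 → match
6 → no match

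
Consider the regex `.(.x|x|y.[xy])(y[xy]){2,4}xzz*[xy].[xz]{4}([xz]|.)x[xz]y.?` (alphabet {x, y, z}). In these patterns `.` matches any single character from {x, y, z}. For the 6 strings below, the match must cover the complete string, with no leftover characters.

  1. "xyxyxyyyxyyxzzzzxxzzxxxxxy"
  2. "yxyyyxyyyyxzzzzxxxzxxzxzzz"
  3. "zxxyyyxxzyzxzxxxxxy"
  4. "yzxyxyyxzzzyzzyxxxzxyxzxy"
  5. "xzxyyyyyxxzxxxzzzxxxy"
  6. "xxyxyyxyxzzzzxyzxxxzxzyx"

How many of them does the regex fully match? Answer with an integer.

1 → match
2 → no match
3 → match
4 → no match
5 → match
6 → no match
Total matched: 3

3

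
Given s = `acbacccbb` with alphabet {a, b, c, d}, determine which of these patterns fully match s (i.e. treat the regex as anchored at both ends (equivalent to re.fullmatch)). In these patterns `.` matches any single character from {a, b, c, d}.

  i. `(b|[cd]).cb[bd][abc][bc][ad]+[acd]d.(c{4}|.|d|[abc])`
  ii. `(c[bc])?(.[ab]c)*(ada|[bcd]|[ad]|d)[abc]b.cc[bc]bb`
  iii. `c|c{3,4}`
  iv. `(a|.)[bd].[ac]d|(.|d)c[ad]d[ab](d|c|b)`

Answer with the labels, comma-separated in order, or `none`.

i → no match
ii → match
iii → no match — must start with `c`
iv → no match

ii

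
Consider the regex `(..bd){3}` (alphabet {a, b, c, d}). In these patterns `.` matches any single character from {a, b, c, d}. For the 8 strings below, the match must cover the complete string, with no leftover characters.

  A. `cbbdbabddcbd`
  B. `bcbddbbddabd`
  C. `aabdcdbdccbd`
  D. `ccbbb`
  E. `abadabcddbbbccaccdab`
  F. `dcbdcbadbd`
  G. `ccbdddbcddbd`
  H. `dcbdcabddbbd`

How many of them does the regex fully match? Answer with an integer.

4

A. `cbbdbabddcbd` → match
B. `bcbddbbddabd` → match
C. `aabdcdbdccbd` → match
D. `ccbbb` → no match — must end with `bd`
E → no match — must end with `bd`
F. `dcbdcbadbd` → no match
G. `ccbdddbcddbd` → no match
H. `dcbdcabddbbd` → match
Total matched: 4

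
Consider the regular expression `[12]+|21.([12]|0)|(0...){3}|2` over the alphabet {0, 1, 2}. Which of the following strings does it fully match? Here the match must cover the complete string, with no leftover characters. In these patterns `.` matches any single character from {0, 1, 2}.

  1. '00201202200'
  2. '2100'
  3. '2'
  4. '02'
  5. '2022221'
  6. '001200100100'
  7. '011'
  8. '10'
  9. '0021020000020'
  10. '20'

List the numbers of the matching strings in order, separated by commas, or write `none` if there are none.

1 → no match
2 → match
3 → match
4 → no match
5 → no match
6 → match
7 → no match
8 → no match
9 → no match
10 → no match

2, 3, 6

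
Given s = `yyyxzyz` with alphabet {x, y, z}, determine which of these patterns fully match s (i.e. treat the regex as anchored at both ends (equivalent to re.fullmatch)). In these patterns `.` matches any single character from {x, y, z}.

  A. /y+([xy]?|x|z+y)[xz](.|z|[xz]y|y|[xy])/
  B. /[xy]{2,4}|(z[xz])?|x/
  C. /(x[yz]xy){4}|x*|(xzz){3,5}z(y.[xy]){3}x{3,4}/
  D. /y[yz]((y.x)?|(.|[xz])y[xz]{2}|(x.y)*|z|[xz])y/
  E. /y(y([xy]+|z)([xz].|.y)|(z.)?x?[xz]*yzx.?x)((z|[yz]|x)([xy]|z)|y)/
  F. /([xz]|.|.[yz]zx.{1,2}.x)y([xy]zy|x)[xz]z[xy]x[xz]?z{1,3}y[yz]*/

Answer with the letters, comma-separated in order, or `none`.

A → no match
B → no match
C → no match
D → no match — must end with `y`
E → match
F → no match

E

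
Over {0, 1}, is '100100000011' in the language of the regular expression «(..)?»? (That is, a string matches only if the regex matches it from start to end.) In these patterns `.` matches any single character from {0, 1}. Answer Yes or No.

No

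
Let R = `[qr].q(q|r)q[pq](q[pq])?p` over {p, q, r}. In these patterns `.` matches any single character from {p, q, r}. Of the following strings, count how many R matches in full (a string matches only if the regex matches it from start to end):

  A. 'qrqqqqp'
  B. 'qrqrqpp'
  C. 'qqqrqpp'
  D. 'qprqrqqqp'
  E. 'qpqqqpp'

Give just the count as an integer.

A. 'qrqqqqp' → match
B. 'qrqrqpp' → match
C. 'qqqrqpp' → match
D. 'qprqrqqqp' → no match
E. 'qpqqqpp' → match
Total matched: 4

4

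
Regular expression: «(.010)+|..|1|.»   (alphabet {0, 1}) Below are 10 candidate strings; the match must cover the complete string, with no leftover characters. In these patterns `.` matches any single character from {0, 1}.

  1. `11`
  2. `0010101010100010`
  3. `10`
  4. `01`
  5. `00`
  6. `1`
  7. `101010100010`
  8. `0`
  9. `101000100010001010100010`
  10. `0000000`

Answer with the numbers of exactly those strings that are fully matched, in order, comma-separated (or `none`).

1 → match
2 → match
3 → match
4 → match
5 → match
6 → match
7 → match
8 → match
9 → match
10 → no match

1, 2, 3, 4, 5, 6, 7, 8, 9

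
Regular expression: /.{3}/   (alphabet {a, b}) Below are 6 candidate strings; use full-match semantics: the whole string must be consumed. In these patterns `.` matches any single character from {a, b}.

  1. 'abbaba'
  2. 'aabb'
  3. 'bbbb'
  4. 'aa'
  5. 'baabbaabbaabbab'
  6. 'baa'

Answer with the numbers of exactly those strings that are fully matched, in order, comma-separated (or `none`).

6

1 → no match
2 → no match
3 → no match
4 → no match
5 → no match
6 → match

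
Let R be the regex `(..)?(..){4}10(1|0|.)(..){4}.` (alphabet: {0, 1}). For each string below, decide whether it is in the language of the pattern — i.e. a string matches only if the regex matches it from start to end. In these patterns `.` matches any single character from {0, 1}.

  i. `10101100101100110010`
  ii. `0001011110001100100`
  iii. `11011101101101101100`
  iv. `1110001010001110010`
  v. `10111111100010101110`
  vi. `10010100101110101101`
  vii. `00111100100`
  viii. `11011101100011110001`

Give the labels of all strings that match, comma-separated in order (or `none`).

i, iii, v, vi, viii

i → match
ii → no match
iii → match
iv → no match
v → match
vi → match
vii → no match
viii → match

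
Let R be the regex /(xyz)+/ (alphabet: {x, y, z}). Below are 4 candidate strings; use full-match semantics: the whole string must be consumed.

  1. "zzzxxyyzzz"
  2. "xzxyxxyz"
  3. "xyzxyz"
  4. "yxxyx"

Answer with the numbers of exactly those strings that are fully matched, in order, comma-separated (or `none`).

1 → no match — must start with "xyz"
2 → no match — must start with "xyz"
3 → match
4 → no match — must start with "xyz"

3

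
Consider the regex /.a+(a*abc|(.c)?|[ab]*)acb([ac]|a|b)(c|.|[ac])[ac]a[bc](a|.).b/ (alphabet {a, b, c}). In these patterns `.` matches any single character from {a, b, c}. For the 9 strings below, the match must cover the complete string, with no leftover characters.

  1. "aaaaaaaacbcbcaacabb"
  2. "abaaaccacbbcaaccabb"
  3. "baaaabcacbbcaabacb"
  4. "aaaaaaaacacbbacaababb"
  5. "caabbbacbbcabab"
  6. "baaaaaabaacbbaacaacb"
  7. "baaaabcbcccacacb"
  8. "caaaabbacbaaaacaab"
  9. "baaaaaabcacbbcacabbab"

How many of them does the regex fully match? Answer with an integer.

1 → no match
2 → no match
3 → match
4 → no match
5 → no match
6 → no match
7 → no match
8 → match
9 → no match
Total matched: 2

2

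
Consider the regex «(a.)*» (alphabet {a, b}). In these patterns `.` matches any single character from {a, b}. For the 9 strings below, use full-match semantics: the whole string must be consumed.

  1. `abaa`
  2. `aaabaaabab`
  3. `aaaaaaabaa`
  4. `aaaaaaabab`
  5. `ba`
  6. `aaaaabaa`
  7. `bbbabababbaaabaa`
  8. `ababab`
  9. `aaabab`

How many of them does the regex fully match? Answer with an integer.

1 → match
2 → match
3 → match
4 → match
5 → no match
6 → match
7 → no match
8 → match
9 → match
Total matched: 7

7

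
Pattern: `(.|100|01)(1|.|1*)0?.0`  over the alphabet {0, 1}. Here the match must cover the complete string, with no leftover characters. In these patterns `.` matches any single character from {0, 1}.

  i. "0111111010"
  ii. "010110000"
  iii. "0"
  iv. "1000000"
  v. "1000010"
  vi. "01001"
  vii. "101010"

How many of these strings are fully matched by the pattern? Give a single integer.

i → match
ii → no match
iii → no match
iv → match
v → match
vi → no match — must end with "0"
vii → no match
Total matched: 3

3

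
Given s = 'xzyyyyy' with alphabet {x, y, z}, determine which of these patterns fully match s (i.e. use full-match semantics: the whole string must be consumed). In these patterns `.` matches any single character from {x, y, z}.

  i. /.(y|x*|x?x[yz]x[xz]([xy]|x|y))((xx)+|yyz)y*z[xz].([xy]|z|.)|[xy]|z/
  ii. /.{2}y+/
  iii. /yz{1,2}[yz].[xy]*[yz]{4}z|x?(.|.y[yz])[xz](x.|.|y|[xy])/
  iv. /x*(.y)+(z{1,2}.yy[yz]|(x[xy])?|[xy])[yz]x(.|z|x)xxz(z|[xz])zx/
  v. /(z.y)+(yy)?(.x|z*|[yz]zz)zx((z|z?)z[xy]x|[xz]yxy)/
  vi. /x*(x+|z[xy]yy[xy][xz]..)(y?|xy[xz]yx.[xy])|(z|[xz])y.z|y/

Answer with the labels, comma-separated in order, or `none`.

i → no match
ii → match
iii → no match
iv → no match — must end with 'zx'
v → no match — must start with 'z'
vi → no match

ii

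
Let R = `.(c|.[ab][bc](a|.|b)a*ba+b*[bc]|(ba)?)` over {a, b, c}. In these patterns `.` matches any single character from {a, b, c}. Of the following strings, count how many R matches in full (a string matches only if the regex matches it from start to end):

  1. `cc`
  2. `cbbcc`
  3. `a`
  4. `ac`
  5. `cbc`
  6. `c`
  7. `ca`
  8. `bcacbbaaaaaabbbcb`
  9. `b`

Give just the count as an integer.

1 → match
2 → no match
3 → match
4 → match
5 → no match
6 → match
7 → no match
8 → no match
9 → match
Total matched: 5

5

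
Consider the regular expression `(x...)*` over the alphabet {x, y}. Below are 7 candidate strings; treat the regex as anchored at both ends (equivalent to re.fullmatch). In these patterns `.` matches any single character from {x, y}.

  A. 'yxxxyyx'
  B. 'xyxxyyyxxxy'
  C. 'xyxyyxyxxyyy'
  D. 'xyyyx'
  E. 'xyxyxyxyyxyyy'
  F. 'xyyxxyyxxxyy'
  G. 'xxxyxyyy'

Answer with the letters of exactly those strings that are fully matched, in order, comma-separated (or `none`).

F, G

A → no match
B → no match
C → no match
D → no match
E → no match
F → match
G → match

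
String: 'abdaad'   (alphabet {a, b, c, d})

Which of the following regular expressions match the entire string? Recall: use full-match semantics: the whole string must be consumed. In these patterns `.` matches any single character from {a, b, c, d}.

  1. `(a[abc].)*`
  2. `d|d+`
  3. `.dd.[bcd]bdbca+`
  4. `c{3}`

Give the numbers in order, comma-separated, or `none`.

1 → match
2 → no match — must start with 'd'
3 → no match — must end with 'a'
4 → no match — must start with 'c'

1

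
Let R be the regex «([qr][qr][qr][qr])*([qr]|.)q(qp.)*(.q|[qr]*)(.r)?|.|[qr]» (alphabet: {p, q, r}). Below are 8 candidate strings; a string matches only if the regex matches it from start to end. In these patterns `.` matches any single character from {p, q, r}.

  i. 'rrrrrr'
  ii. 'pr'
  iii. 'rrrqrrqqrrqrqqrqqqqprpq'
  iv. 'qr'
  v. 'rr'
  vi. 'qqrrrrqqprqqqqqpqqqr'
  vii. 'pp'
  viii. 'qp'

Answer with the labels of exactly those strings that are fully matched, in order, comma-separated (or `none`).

i → no match
ii → no match
iii → match
iv → no match
v → no match
vi → no match
vii → no match
viii → no match

iii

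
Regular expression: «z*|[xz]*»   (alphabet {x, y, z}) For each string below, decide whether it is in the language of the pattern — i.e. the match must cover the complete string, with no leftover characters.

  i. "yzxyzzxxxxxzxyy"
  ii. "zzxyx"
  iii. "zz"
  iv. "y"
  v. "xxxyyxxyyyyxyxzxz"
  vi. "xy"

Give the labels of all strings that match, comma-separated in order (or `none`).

i → no match
ii → no match
iii → match
iv → no match
v → no match
vi → no match

iii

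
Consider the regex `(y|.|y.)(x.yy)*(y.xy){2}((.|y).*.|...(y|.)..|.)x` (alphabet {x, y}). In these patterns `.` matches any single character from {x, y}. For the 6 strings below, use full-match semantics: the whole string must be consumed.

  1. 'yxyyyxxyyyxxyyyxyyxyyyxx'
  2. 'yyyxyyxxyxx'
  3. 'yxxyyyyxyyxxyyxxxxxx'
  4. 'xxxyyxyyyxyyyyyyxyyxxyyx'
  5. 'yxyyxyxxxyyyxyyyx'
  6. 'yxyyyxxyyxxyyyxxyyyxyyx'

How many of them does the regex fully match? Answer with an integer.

1 → match
2 → match
3 → match
4 → no match
5 → no match
6 → match
Total matched: 4

4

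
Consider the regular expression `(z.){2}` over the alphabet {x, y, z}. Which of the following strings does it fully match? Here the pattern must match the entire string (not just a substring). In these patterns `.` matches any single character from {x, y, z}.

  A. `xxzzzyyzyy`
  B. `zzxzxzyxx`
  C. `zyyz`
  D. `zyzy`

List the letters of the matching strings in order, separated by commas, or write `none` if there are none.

D

A → no match — must start with `z`
B → no match
C → no match
D → match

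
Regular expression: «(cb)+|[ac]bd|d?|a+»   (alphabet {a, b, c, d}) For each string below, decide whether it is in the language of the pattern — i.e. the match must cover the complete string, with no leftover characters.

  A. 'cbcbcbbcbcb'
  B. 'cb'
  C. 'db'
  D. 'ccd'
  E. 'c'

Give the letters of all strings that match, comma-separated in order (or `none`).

B

A → no match
B → match
C → no match
D → no match
E → no match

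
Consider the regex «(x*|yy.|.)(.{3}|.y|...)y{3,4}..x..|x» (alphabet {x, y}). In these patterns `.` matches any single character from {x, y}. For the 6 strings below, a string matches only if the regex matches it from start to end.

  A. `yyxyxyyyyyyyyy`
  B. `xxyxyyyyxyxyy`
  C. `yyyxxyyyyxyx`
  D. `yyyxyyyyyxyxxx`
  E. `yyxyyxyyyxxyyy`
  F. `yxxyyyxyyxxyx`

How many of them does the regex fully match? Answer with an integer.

A → no match
B → match
C. `yyyxxyyyyxyx` → no match
D → match
E → no match
F → no match
Total matched: 2

2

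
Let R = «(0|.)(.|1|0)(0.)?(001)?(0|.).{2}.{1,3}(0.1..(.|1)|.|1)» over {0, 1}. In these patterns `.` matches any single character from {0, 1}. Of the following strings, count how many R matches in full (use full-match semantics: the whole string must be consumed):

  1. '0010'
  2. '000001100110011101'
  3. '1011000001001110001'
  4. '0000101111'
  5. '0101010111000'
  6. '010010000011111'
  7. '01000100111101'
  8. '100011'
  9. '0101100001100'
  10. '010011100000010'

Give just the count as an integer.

3

1. '0010' → no match
2 → no match
3 → no match
4. '0000101111' → match
5 → no match
6 → match
7 → no match
8. '100011' → no match
9 → match
10 → no match
Total matched: 3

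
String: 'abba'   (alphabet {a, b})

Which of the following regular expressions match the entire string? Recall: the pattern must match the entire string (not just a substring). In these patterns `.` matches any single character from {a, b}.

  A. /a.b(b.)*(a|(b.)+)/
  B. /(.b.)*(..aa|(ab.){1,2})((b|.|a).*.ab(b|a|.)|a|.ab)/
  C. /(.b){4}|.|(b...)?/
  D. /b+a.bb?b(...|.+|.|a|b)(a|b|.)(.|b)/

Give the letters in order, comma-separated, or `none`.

A → match
B → match
C → no match
D → no match — must start with 'b'

A, B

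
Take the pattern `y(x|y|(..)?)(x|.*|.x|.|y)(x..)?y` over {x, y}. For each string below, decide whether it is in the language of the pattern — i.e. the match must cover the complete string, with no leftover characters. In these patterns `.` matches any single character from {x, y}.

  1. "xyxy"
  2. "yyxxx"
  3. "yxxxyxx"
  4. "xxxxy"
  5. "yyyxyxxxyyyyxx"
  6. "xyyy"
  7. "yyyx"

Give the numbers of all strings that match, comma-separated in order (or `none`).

1 → no match — must start with "y"
2 → no match — must end with "y"
3 → no match — must end with "y"
4 → no match — must start with "y"
5 → no match — must end with "y"
6 → no match — must start with "y"
7 → no match — must end with "y"

none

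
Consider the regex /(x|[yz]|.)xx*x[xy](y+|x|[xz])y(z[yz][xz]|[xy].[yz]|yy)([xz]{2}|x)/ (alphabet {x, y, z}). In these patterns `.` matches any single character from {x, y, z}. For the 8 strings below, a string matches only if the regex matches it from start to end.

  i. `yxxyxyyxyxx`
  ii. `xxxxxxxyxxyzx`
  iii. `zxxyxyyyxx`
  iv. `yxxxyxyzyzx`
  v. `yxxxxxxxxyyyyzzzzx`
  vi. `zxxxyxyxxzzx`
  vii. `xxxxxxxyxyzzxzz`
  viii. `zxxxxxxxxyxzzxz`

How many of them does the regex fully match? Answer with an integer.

8

i → match
ii → match
iii → match
iv → match
v → match
vi → match
vii → match
viii → match
Total matched: 8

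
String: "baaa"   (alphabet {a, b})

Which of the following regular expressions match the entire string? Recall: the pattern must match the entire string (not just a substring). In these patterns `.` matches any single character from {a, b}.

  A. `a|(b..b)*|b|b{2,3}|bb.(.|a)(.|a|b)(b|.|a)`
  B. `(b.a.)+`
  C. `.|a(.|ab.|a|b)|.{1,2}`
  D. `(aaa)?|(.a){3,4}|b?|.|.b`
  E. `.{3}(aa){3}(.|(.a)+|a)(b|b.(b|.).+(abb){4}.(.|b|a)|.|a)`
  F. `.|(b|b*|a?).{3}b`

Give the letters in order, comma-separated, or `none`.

A → no match
B → match
C → no match
D → no match
E → no match
F → no match

B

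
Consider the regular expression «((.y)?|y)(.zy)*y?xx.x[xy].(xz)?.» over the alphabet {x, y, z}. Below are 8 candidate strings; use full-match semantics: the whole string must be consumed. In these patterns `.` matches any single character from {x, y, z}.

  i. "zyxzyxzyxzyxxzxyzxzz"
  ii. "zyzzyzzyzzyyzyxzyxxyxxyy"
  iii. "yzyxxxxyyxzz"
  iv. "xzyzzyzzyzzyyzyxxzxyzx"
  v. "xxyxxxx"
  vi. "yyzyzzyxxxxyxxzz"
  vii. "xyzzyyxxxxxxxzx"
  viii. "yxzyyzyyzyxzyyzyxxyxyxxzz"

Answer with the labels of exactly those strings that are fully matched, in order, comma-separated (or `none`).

i → match
ii → match
iii → match
iv → match
v → match
vi → match
vii → match
viii → match

i, ii, iii, iv, v, vi, vii, viii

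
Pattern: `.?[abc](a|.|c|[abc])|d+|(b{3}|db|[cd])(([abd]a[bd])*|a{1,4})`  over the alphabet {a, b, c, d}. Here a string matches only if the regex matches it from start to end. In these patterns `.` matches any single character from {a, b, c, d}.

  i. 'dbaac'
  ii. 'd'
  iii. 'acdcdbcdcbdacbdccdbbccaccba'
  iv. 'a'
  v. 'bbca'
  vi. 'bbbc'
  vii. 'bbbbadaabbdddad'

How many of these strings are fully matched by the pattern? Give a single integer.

i → no match
ii → match
iii → no match
iv → no match
v → no match
vi → no match
vii → no match
Total matched: 1

1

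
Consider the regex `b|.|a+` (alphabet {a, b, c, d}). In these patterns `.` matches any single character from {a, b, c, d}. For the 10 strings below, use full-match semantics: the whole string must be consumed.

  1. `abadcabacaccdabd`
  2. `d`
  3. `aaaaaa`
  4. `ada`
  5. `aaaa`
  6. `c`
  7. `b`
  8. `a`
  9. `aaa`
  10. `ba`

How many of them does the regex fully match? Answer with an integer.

1 → no match
2 → match
3 → match
4 → no match
5 → match
6 → match
7 → match
8 → match
9 → match
10 → no match
Total matched: 7

7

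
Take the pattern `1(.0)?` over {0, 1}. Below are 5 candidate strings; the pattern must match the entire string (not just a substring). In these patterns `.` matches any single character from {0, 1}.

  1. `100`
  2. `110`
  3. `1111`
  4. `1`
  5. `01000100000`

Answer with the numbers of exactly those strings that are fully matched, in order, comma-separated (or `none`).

1, 2, 4

1 → match
2 → match
3 → no match
4 → match
5 → no match — must start with `1`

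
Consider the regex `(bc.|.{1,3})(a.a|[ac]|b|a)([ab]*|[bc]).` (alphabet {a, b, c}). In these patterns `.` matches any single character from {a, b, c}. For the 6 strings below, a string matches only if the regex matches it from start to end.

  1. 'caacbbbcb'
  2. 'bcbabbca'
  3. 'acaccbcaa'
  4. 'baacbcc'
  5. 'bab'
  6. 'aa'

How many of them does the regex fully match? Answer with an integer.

1

1 → no match
2 → no match
3 → no match
4 → no match
5 → match
6 → no match
Total matched: 1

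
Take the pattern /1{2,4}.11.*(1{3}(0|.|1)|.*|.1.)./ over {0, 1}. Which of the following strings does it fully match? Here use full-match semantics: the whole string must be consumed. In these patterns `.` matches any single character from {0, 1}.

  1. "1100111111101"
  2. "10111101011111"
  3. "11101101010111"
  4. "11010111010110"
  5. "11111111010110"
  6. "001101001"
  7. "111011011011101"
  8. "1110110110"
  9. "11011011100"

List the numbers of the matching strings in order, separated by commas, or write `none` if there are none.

1 → no match
2 → no match
3 → match
4 → no match
5 → match
6 → no match — must start with "1"
7 → match
8 → match
9 → match

3, 5, 7, 8, 9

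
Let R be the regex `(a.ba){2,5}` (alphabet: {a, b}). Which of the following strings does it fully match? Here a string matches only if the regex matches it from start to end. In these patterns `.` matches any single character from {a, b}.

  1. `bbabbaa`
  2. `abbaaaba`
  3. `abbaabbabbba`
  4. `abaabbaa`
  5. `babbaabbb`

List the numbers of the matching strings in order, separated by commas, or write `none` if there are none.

2

1 → no match — must start with `a`
2 → match
3 → no match
4 → no match — must end with `ba`
5 → no match — must start with `a`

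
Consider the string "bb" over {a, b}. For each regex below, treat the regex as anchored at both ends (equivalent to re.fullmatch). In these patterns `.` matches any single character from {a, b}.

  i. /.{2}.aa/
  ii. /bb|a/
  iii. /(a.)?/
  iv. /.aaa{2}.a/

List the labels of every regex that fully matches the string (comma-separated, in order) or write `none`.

i → no match — must end with "aa"
ii → match
iii → no match
iv → no match — must end with "a"

ii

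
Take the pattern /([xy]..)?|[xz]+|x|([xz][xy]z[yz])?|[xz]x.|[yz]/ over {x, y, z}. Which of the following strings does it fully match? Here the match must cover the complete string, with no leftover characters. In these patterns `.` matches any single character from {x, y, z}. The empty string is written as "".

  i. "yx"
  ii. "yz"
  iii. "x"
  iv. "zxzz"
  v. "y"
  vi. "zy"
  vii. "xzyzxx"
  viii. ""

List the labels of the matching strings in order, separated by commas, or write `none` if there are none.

i → no match
ii → no match
iii → match
iv → match
v → match
vi → no match
vii → no match
viii → match

iii, iv, v, viii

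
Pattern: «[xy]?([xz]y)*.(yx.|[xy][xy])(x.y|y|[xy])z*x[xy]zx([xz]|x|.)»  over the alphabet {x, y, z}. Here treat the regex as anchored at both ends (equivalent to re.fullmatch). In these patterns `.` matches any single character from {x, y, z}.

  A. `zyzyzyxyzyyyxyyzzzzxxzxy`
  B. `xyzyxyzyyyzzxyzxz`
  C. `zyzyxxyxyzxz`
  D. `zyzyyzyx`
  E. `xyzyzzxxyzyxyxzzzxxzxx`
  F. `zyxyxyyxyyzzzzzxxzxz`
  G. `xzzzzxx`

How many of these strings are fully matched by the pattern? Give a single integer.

4

A → match
B → match
C → match
D → no match
E → no match
F → match
G → no match
Total matched: 4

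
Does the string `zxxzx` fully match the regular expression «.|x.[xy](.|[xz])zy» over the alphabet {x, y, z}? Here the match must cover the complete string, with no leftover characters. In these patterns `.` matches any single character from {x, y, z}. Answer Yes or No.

No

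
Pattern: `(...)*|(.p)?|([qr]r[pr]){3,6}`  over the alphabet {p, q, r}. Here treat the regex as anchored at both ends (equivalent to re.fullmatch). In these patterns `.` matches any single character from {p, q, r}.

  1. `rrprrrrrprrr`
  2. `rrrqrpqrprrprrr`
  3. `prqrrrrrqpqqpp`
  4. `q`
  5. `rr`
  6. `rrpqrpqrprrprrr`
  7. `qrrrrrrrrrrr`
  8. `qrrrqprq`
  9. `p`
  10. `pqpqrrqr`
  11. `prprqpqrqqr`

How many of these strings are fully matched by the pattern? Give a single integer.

4

1 → match
2 → match
3 → no match
4 → no match
5 → no match
6 → match
7 → match
8 → no match
9 → no match
10 → no match
11 → no match
Total matched: 4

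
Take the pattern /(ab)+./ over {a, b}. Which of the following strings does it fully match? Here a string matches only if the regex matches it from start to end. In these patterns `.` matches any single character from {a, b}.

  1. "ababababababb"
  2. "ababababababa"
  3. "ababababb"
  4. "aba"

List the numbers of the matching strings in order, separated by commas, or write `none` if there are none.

1 → match
2 → match
3 → match
4 → match

1, 2, 3, 4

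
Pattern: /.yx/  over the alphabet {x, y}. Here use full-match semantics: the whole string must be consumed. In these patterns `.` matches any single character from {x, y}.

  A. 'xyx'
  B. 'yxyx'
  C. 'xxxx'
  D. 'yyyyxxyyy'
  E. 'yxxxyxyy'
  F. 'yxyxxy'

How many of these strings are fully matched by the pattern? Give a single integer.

A → match
B → no match
C → no match — must end with 'yx'
D → no match — must end with 'yx'
E → no match — must end with 'yx'
F → no match — must end with 'yx'
Total matched: 1

1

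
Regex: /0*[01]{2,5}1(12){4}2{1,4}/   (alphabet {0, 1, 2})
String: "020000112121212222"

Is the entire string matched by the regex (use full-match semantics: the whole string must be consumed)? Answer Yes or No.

No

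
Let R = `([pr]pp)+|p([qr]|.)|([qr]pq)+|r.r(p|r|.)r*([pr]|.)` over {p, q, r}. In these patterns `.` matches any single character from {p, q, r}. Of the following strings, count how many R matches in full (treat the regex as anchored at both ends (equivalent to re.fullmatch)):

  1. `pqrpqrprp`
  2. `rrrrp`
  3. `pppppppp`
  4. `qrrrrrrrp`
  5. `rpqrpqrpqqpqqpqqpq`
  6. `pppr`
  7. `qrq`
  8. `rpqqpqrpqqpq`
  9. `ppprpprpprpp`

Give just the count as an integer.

4

1 → no match
2 → match
3 → no match
4 → no match
5 → match
6 → no match
7 → no match
8 → match
9 → match
Total matched: 4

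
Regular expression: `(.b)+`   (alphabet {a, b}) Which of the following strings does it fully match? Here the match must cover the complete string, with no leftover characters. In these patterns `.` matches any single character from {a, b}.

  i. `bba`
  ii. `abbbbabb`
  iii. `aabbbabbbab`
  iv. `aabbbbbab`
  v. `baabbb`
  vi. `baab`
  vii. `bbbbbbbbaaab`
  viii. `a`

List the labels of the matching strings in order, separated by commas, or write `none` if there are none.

i. `bba` → no match — must end with `b`
ii. `abbbbabb` → no match
iii. `aabbbabbbab` → no match
iv. `aabbbbbab` → no match
v. `baabbb` → no match
vi. `baab` → no match
vii. `bbbbbbbbaaab` → no match
viii. `a` → no match — must end with `b`

none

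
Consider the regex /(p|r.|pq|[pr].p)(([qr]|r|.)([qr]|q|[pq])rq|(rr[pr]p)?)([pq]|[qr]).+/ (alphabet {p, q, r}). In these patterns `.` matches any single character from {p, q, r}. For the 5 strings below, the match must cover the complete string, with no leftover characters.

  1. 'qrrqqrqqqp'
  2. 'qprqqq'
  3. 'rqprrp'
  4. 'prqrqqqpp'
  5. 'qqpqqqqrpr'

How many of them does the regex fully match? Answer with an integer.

1 → no match
2 → no match
3 → match
4 → match
5 → no match
Total matched: 2

2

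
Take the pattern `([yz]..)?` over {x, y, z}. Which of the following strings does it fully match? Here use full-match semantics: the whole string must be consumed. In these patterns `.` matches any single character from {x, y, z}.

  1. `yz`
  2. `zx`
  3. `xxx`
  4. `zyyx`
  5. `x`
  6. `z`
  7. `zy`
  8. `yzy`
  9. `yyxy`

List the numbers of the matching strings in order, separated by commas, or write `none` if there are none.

1 → no match
2 → no match
3 → no match
4 → no match
5 → no match
6 → no match
7 → no match
8 → match
9 → no match

8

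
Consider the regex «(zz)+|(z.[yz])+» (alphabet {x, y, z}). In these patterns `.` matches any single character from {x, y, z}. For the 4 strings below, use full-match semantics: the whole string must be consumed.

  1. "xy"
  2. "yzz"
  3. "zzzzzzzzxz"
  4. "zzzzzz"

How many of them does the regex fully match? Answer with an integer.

1 → no match
2 → no match
3 → no match
4 → match
Total matched: 1

1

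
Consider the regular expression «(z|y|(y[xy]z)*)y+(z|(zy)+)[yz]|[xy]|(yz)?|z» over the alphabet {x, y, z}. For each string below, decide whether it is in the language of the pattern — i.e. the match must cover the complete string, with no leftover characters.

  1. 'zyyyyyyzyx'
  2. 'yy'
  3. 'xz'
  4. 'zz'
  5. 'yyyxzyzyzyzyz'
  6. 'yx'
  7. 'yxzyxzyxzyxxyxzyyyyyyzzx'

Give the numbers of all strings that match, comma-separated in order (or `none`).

none

1 → no match
2 → no match
3 → no match
4 → no match
5 → no match
6 → no match
7 → no match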